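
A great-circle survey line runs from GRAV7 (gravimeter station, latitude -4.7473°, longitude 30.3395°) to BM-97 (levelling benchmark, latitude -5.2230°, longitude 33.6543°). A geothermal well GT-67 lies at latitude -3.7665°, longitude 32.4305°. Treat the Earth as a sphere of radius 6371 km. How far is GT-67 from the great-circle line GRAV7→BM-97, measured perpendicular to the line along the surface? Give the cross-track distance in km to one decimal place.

δ₁₃ = central angle GRAV7→GT-67 = 0.040219 rad  (haversine)
θ₁₃ = bearing GRAV7→GT-67 = 64.890°,  θ₁₂ = bearing GRAV7→BM-97 = 98.339°
dₓₜ = R·arcsin(sin δ₁₃ · sin(θ₁₃ − θ₁₂)) = 6371·arcsin(0.04021·sin(-33.449°)) = -141.207 km
|dₓₜ| = 141.207 km

141.2 km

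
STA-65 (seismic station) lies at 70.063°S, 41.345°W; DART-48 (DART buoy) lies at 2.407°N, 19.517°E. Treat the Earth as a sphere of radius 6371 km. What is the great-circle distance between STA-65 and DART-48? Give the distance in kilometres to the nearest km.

9200 km

Δφ = 72.4700°,  Δλ = 60.8620°
a = sin²(Δφ/2) + cos φ₁ cos φ₂ sin²(Δλ/2) = 0.436798
c = 2·arcsin(√a) = 1.444053 rad = 82.7381°
d = R·c = 6371 × 1.444053 = 9200.1 km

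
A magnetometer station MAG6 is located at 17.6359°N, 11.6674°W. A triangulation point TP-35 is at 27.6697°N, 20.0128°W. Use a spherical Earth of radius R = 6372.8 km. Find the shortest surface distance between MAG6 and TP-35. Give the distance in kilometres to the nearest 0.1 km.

1405.8 km

Δφ = 10.0338°,  Δλ = -8.3454°
a = sin²(Δφ/2) + cos φ₁ cos φ₂ sin²(Δλ/2) = 0.012116
c = 2·arcsin(√a) = 0.220593 rad = 12.6390°
d = R·c = 6372.8 × 0.220593 = 1405.8 km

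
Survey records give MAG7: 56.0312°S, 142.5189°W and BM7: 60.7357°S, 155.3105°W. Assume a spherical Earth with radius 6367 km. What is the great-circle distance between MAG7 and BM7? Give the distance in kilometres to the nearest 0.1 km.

907.8 km

Δφ = -4.7045°,  Δλ = -12.7916°
a = sin²(Δφ/2) + cos φ₁ cos φ₂ sin²(Δλ/2) = 0.005074
c = 2·arcsin(√a) = 0.142583 rad = 8.1694°
d = R·c = 6367 × 0.142583 = 907.8 km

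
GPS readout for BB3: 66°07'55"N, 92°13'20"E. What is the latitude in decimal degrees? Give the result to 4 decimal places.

66° + 7′/60 + 55″/3600 = 66 + 0.11667 + 0.01528 = 66.1319°

66.1319°N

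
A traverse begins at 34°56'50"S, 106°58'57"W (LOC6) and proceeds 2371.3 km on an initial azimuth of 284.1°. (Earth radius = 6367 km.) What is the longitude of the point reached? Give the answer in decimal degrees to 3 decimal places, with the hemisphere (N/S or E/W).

LOC6: φ = -34.94722°, λ = -106.98250°
δ = d/R = 2371.3/6367 = 0.372436 rad
φ₂ = arcsin(sin φ₁ cos δ + cos φ₁ sin δ cos θ)
   = arcsin(-0.57282·0.93144 + 0.81968·0.36389·0.24362) = -27.44443°
λ₂ = λ₁ + atan2(sin θ sin δ cos φ₁, cos δ − sin φ₁ sin φ₂) = -130.41558°

130.416°W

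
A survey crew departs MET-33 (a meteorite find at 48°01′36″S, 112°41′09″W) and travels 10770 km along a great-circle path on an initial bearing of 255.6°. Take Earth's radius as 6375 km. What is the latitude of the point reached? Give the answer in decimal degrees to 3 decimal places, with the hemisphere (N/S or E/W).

MET-33: φ = -48.02667°, λ = -112.68583°
δ = d/R = 10770/6375 = 1.689412 rad
φ₂ = arcsin(sin φ₁ cos δ + cos φ₁ sin δ cos θ)
   = arcsin(-0.74346·-0.11834 + 0.66878·0.99297·-0.24869) = -4.42606°
λ₂ = λ₁ + atan2(sin θ sin δ cos φ₁, cos δ − sin φ₁ sin φ₂) = 142.03519°

4.426°S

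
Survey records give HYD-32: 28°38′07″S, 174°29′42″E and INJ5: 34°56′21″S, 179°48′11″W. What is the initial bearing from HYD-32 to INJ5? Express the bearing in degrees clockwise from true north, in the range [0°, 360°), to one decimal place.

143.9°

HYD-32: φ = -28.63528°, λ = +174.49500°
INJ5: φ = -34.93917°, λ = -179.80306°
Δλ = 5.7019°
y = sin Δλ · cos φ₂ = 0.081446
x = cos φ₁ sin φ₂ − sin φ₁ cos φ₂ cos Δλ = -0.111746
θ = atan2(y, x) = 143.9134° → 143.9134° (mod 360°)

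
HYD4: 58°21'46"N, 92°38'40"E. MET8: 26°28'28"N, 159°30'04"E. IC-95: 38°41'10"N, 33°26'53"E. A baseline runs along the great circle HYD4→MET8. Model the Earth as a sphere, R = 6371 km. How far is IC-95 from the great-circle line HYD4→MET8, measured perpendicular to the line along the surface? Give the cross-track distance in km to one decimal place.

419.3 km

HYD4: φ = +58.36278°, λ = +92.64444°
MET8: φ = +26.47444°, λ = +159.50111°
IC-95: φ = +38.68611°, λ = +33.44806°
δ₁₃ = central angle HYD4→IC-95 = 0.734989 rad  (haversine)
θ₁₃ = bearing HYD4→IC-95 = 268.935°,  θ₁₂ = bearing HYD4→MET8 = 94.563°
dₓₜ = R·arcsin(sin δ₁₃ · sin(θ₁₃ − θ₁₂)) = 6371·arcsin(0.67058·sin(174.372°)) = 419.290 km
|dₓₜ| = 419.290 km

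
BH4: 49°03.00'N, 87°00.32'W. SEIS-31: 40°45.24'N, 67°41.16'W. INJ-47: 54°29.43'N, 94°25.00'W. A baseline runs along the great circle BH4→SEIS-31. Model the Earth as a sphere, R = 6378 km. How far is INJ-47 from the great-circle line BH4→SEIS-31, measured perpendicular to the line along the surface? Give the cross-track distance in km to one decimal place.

378.5 km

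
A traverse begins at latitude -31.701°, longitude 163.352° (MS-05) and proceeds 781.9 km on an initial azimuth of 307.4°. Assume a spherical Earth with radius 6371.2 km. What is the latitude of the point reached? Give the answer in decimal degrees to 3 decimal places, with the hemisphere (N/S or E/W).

27.276°S

δ = d/R = 781.9/6371.2 = 0.122724 rad
φ₂ = arcsin(sin φ₁ cos δ + cos φ₁ sin δ cos θ)
   = arcsin(-0.52549·0.99248 + 0.85080·0.12242·0.60738) = -27.27584°
λ₂ = λ₁ + atan2(sin θ sin δ cos φ₁, cos δ − sin φ₁ sin φ₂) = 157.07040°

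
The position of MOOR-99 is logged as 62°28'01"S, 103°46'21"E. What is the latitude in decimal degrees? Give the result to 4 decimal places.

62° + 28′/60 + 1″/3600 = 62 + 0.46667 + 0.00028 = 62.4669°

62.4669°S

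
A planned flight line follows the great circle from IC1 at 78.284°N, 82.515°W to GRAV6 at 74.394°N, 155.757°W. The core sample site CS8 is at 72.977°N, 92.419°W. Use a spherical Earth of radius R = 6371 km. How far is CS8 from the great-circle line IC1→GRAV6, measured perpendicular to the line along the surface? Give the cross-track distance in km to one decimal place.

646.0 km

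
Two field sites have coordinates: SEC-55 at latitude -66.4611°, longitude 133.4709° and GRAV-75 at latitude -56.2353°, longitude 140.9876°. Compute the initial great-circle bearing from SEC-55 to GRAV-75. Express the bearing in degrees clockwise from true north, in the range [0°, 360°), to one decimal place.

Δλ = 7.5167°
y = sin Δλ · cos φ₂ = 0.072705
x = cos φ₁ sin φ₂ − sin φ₁ cos φ₂ cos Δλ = 0.173149
θ = atan2(y, x) = 22.7774° → 22.7774° (mod 360°)

22.8°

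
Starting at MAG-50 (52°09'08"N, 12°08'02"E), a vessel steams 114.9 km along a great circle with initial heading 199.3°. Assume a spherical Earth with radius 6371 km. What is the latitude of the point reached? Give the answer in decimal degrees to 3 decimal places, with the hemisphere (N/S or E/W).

MAG-50: φ = +52.15222°, λ = +12.13389°
δ = d/R = 114.9/6371 = 0.018035 rad
φ₂ = arcsin(sin φ₁ cos δ + cos φ₁ sin δ cos θ)
   = arcsin(0.78964·0.99984 + 0.61357·0.01803·-0.94380) = 51.17570°
λ₂ = λ₁ + atan2(sin θ sin δ cos φ₁, cos δ − sin φ₁ sin φ₂) = 11.58915°

51.176°N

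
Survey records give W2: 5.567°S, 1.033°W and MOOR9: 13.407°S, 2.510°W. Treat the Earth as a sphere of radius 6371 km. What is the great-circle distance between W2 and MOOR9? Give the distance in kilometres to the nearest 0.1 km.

Δφ = -7.8400°,  Δλ = -1.4770°
a = sin²(Δφ/2) + cos φ₁ cos φ₂ sin²(Δλ/2) = 0.004834
c = 2·arcsin(√a) = 0.139172 rad = 7.9740°
d = R·c = 6371 × 0.139172 = 886.7 km

886.7 km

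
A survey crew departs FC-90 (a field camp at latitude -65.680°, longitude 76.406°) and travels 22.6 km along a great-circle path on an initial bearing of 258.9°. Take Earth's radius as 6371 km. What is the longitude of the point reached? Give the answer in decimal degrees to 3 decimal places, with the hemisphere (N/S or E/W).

75.921°E

δ = d/R = 22.6/6371 = 0.003547 rad
φ₂ = arcsin(sin φ₁ cos δ + cos φ₁ sin δ cos θ)
   = arcsin(-0.91126·0.99999 + 0.41183·0.00355·-0.19252) = -65.71836°
λ₂ = λ₁ + atan2(sin θ sin δ cos φ₁, cos δ − sin φ₁ sin φ₂) = 75.92099°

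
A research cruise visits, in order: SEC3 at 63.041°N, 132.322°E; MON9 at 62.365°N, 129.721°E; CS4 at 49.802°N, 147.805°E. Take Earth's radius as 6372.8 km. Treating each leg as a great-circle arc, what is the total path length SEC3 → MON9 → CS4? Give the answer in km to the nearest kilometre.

1932 km

SEC3→MON9: c = 0.023927 rad, d = 152.48 km
MON9→CS4: c = 0.279226 rad, d = 1779.45 km
Total = 152.48 + 1779.45 = 1931.93 km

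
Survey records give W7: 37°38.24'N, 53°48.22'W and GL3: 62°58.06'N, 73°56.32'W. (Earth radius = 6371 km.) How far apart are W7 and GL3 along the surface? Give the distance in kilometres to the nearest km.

3128 km

W7: φ = +37.63733°, λ = -53.80367°
GL3: φ = +62.96767°, λ = -73.93867°
Δφ = 25.3303°,  Δλ = -20.1350°
a = sin²(Δφ/2) + cos φ₁ cos φ₂ sin²(Δλ/2) = 0.059070
c = 2·arcsin(√a) = 0.491004 rad = 28.1324°
d = R·c = 6371 × 0.491004 = 3128.2 km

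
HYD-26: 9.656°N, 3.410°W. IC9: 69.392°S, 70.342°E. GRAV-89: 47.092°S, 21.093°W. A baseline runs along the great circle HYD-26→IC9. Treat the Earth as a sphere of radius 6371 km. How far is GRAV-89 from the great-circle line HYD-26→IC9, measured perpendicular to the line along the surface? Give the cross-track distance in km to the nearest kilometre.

δ₁₃ = central angle HYD-26→GRAV-89 = 1.027909 rad  (haversine)
θ₁₃ = bearing HYD-26→GRAV-89 = 193.977°,  θ₁₂ = bearing HYD-26→IC9 = 160.213°
dₓₜ = R·arcsin(sin δ₁₃ · sin(θ₁₃ − θ₁₂)) = 6371·arcsin(0.85622·sin(33.764°)) = 3159.638 km
|dₓₜ| = 3159.638 km

3160 km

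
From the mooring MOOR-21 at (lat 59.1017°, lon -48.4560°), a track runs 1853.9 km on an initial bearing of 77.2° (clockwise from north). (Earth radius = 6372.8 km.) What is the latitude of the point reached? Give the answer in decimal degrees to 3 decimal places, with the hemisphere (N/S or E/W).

58.722°N

δ = d/R = 1853.9/6372.8 = 0.290908 rad
φ₂ = arcsin(sin φ₁ cos δ + cos φ₁ sin δ cos θ)
   = arcsin(0.85808·0.95798 + 0.51352·0.28682·0.22155) = 58.72200°
λ₂ = λ₁ + atan2(sin θ sin δ cos φ₁, cos δ − sin φ₁ sin φ₂) = -15.85996°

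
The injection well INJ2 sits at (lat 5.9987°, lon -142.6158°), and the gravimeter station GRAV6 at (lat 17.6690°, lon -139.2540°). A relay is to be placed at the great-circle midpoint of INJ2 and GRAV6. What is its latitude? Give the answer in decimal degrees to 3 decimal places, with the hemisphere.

Bx = cos φ₂ cos Δλ = 0.951186,  By = cos φ₂ sin Δλ = 0.055874
φₘ = atan2(sin φ₁ + sin φ₂, √((cos φ₁ + Bx)² + By²)) = 11.83880°
λₘ = λ₁ + atan2(By, cos φ₁ + Bx) = -140.97090°

11.839°N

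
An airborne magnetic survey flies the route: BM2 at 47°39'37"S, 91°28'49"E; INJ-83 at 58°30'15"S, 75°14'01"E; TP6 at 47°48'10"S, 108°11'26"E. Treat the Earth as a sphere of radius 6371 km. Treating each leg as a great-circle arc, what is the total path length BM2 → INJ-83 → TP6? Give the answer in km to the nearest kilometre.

BM2: φ = -47.66028°, λ = +91.48028°
INJ-83: φ = -58.50417°, λ = +75.23361°
TP6: φ = -47.80278°, λ = +108.19056°
BM2→INJ-83: c = 0.253296 rad, d = 1613.75 km
INJ-83→TP6: c = 0.386751 rad, d = 2463.99 km
Total = 1613.75 + 2463.99 = 4077.74 km

4078 km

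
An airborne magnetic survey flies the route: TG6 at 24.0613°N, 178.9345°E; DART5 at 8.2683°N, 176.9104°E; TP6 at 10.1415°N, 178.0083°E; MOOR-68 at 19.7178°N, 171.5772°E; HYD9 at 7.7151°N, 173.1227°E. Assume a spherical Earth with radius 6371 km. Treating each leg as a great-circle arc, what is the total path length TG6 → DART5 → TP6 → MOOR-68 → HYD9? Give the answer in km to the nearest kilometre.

4624 km

TG6→DART5: c = 0.277704 rad, d = 1769.25 km
DART5→TP6: c = 0.037771 rad, d = 240.64 km
TP6→MOOR-68: c = 0.199157 rad, d = 1268.83 km
MOOR-68→HYD9: c = 0.211112 rad, d = 1345.00 km
Total = 1769.25 + 240.64 + 1268.83 + 1345.00 = 4623.71 km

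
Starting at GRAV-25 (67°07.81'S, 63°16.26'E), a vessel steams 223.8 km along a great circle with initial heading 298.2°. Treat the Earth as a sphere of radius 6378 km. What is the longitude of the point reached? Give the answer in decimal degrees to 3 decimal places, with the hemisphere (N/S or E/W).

58.891°E

GRAV-25: φ = -67.13017°, λ = +63.27100°
δ = d/R = 223.8/6378 = 0.035089 rad
φ₂ = arcsin(sin φ₁ cos δ + cos φ₁ sin δ cos θ)
   = arcsin(-0.92139·0.99938 + 0.38864·0.03508·0.47255) = -66.11784°
λ₂ = λ₁ + atan2(sin θ sin δ cos φ₁, cos δ − sin φ₁ sin φ₂) = 58.89118°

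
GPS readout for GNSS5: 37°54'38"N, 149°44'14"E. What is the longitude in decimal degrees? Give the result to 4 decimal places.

149° + 44′/60 + 14″/3600 = 149 + 0.73333 + 0.00389 = 149.7372°

149.7372°E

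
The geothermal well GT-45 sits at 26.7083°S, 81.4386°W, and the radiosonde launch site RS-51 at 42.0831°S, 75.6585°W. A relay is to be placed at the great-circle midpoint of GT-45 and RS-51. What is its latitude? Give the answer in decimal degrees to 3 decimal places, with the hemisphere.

Bx = cos φ₂ cos Δλ = 0.738400,  By = cos φ₂ sin Δλ = 0.074745
φₘ = atan2(sin φ₁ + sin φ₂, √((cos φ₁ + Bx)² + By²)) = -34.42941°
λₘ = λ₁ + atan2(By, cos φ₁ + Bx) = -78.81584°

34.429°S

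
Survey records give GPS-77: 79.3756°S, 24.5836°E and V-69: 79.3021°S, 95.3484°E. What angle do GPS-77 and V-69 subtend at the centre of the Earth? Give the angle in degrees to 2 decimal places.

12.30°

Δφ = 0.0735°,  Δλ = 70.7648°
a = sin²(Δφ/2) + cos φ₁ cos φ₂ sin²(Δλ/2) = 0.011475
c = 2·arcsin(√a) = 0.214656 rad = 12.2989°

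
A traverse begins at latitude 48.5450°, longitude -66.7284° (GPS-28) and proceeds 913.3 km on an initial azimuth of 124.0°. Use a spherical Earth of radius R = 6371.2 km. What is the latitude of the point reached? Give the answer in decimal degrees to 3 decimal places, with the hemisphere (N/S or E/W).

43.543°N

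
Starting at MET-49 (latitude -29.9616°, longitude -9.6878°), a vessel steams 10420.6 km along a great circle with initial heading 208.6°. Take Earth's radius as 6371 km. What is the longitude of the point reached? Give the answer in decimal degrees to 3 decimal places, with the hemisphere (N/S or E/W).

145.632°W

δ = d/R = 10420.6/6371 = 1.635630 rad
φ₂ = arcsin(sin φ₁ cos δ + cos φ₁ sin δ cos θ)
   = arcsin(-0.49942·-0.06479 + 0.86636·0.99790·-0.87798) = -46.61002°
λ₂ = λ₁ + atan2(sin θ sin δ cos φ₁, cos δ − sin φ₁ sin φ₂) = -145.63173°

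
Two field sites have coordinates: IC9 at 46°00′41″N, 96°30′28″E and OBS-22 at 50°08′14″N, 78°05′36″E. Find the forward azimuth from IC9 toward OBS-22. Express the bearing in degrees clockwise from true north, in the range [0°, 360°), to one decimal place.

295.3°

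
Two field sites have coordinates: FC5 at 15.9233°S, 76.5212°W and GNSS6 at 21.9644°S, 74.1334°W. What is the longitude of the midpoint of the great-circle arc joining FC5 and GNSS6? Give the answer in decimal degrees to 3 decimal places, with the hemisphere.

75.349°W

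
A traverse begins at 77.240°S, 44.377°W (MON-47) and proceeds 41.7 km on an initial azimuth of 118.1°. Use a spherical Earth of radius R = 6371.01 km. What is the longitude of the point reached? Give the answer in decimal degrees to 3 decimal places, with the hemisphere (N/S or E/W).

42.859°W

δ = d/R = 41.7/6371.01 = 0.006545 rad
φ₂ = arcsin(sin φ₁ cos δ + cos φ₁ sin δ cos θ)
   = arcsin(-0.97530·0.99998 + 0.22087·0.00655·-0.47101) = -77.41236°
λ₂ = λ₁ + atan2(sin θ sin δ cos φ₁, cos δ − sin φ₁ sin φ₂) = -42.85888°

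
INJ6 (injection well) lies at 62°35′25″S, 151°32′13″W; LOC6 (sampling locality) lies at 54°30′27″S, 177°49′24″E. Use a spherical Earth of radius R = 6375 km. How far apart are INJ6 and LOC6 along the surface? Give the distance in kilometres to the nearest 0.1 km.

INJ6: φ = -62.59028°, λ = -151.53694°
LOC6: φ = -54.50750°, λ = +177.82333°
Δφ = 8.0828°,  Δλ = -30.6397°
a = sin²(Δφ/2) + cos φ₁ cos φ₂ sin²(Δλ/2) = 0.023624
c = 2·arcsin(√a) = 0.308629 rad = 17.6831°
d = R·c = 6375 × 0.308629 = 1967.5 km

1967.5 km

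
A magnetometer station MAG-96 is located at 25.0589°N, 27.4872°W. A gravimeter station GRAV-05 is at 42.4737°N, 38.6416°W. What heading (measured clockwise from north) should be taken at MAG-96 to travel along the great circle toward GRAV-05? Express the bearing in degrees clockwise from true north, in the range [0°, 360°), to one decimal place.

Δλ = -11.1544°
y = sin Δλ · cos φ₂ = -0.142689
x = cos φ₁ sin φ₂ − sin φ₁ cos φ₂ cos Δλ = 0.305189
θ = atan2(y, x) = -25.0581° → 334.9419° (mod 360°)

334.9°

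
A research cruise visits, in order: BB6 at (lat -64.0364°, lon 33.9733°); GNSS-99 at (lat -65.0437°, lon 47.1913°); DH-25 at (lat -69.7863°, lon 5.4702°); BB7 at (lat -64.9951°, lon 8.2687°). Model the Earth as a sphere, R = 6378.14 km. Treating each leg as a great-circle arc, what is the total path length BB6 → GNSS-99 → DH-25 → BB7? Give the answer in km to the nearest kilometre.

3007 km

BB6→GNSS-99: c = 0.100524 rad, d = 641.16 km
GNSS-99→DH-25: c = 0.285205 rad, d = 1819.08 km
DH-25→BB7: c = 0.085682 rad, d = 546.49 km
Total = 641.16 + 1819.08 + 546.49 = 3006.73 km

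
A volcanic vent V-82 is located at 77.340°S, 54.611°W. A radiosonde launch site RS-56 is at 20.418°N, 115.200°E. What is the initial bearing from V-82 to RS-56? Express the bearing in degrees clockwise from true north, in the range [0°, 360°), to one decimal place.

168.6°

Δλ = 169.8110°
y = sin Δλ · cos φ₂ = 0.165782
x = cos φ₁ sin φ₂ − sin φ₁ cos φ₂ cos Δλ = -0.823508
θ = atan2(y, x) = 168.6178° → 168.6178° (mod 360°)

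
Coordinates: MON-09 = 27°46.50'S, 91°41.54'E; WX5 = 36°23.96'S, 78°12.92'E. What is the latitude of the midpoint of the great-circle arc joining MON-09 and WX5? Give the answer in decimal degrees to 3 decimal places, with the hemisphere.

32.266°S

MON-09: φ = -27.77500°, λ = +91.69233°
WX5: φ = -36.39933°, λ = +78.21533°
Bx = cos φ₂ cos Δλ = 0.782737,  By = cos φ₂ sin Δλ = -0.187586
φₘ = atan2(sin φ₁ + sin φ₂, √((cos φ₁ + Bx)² + By²)) = -32.26578°
λₘ = λ₁ + atan2(By, cos φ₁ + Bx) = 85.27388°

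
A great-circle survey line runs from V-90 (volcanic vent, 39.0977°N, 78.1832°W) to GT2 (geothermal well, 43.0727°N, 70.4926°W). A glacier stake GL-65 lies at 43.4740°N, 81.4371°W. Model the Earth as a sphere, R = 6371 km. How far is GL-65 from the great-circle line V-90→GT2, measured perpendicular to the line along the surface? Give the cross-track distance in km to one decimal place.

δ₁₃ = central angle V-90→GL-65 = 0.087476 rad  (haversine)
θ₁₃ = bearing V-90→GL-65 = 331.870°,  θ₁₂ = bearing V-90→GT2 = 53.075°
dₓₜ = R·arcsin(sin δ₁₃ · sin(θ₁₃ − θ₁₂)) = 6371·arcsin(0.08736·sin(278.795°)) = -550.739 km
|dₓₜ| = 550.739 km

550.7 km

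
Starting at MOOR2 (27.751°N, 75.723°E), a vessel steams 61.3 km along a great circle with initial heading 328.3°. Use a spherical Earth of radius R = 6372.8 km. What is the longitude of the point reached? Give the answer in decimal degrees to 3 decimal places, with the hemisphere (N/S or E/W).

δ = d/R = 61.3/6372.8 = 0.009619 rad
φ₂ = arcsin(sin φ₁ cos δ + cos φ₁ sin δ cos θ)
   = arcsin(0.46563·0.99995 + 0.88498·0.00962·0.85081) = 28.21952°
λ₂ = λ₁ + atan2(sin θ sin δ cos φ₁, cos δ − sin φ₁ sin φ₂) = 75.39434°

75.394°E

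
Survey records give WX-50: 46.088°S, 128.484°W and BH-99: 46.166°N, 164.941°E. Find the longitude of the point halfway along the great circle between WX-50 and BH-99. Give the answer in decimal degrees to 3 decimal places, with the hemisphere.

161.745°W

Bx = cos φ₂ cos Δλ = 0.275331,  By = cos φ₂ sin Δλ = -0.635490
φₘ = atan2(sin φ₁ + sin φ₂, √((cos φ₁ + Bx)² + By²)) = 0.04665°
λₘ = λ₁ + atan2(By, cos φ₁ + Bx) = -161.74487°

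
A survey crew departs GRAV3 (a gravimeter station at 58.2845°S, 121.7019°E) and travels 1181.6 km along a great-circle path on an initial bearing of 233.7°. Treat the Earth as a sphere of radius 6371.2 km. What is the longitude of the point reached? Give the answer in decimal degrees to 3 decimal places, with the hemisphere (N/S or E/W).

102.379°E

δ = d/R = 1181.6/6371.2 = 0.185460 rad
φ₂ = arcsin(sin φ₁ cos δ + cos φ₁ sin δ cos θ)
   = arcsin(-0.85067·0.98285 + 0.52570·0.18440·-0.59201) = -63.31260°
λ₂ = λ₁ + atan2(sin θ sin δ cos φ₁, cos δ − sin φ₁ sin φ₂) = 102.37888°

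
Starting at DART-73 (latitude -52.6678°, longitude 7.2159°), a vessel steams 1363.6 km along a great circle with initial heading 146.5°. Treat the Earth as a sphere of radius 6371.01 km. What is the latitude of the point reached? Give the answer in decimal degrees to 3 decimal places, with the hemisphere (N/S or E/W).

62.178°S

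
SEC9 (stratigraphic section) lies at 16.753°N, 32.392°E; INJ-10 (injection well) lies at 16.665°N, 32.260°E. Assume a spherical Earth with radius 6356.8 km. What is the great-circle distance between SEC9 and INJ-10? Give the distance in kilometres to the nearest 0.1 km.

17.1 km

Δφ = -0.0880°,  Δλ = -0.1320°
a = sin²(Δφ/2) + cos φ₁ cos φ₂ sin²(Δλ/2) = 0.000002
c = 2·arcsin(√a) = 0.002688 rad = 0.1540°
d = R·c = 6356.8 × 0.002688 = 17.1 km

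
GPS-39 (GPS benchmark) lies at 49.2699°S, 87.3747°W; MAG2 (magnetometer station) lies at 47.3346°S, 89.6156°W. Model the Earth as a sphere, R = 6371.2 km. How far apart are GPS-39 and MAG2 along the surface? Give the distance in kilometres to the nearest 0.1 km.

271.6 km

Δφ = 1.9353°,  Δλ = -2.2409°
a = sin²(Δφ/2) + cos φ₁ cos φ₂ sin²(Δλ/2) = 0.000454
c = 2·arcsin(√a) = 0.042631 rad = 2.4426°
d = R·c = 6371.2 × 0.042631 = 271.6 km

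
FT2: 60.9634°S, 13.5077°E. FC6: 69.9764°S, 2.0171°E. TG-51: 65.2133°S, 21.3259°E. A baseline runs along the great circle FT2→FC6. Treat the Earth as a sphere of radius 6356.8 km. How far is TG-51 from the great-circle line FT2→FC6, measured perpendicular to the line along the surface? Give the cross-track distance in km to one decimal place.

δ₁₃ = central angle FT2→TG-51 = 0.096382 rad  (haversine)
θ₁₃ = bearing FT2→TG-51 = 143.657°,  θ₁₂ = bearing FT2→FC6 = 202.750°
dₓₜ = R·arcsin(sin δ₁₃ · sin(θ₁₃ − θ₁₂)) = 6356.8·arcsin(0.09623·sin(-59.094°)) = -525.470 km
|dₓₜ| = 525.470 km

525.5 km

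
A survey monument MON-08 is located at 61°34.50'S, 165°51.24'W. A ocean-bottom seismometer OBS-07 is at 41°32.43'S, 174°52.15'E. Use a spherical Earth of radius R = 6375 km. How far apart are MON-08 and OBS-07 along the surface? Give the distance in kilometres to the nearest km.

2575 km

MON-08: φ = -61.57500°, λ = -165.85400°
OBS-07: φ = -41.54050°, λ = +174.86917°
Δφ = 20.0345°,  Δλ = -19.2768°
a = sin²(Δφ/2) + cos φ₁ cos φ₂ sin²(Δλ/2) = 0.040244
c = 2·arcsin(√a) = 0.403961 rad = 23.1453°
d = R·c = 6375 × 0.403961 = 2575.3 km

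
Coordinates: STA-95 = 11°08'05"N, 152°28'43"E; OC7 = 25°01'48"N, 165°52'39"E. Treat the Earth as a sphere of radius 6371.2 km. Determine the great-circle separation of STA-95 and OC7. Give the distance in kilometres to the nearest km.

2093 km

STA-95: φ = +11.13472°, λ = +152.47861°
OC7: φ = +25.03000°, λ = +165.87750°
Δφ = 13.8953°,  Δλ = 13.3989°
a = sin²(Δφ/2) + cos φ₁ cos φ₂ sin²(Δλ/2) = 0.026731
c = 2·arcsin(√a) = 0.328469 rad = 18.8199°
d = R·c = 6371.2 × 0.328469 = 2092.7 km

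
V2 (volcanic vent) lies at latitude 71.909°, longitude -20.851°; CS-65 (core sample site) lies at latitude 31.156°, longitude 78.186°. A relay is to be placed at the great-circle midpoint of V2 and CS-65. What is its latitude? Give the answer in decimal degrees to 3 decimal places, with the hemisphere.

Bx = cos φ₂ cos Δλ = -0.134416,  By = cos φ₂ sin Δλ = 0.845139
φₘ = atan2(sin φ₁ + sin φ₂, √((cos φ₁ + Bx)² + By²)) = 59.54018°
λₘ = λ₁ + atan2(By, cos φ₁ + Bx) = 57.37811°

59.540°N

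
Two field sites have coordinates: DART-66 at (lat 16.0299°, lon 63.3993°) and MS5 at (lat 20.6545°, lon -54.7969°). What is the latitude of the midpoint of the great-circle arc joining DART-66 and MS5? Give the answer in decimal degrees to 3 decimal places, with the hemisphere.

32.838°N

Bx = cos φ₂ cos Δλ = -0.442123,  By = cos φ₂ sin Δλ = -0.824687
φₘ = atan2(sin φ₁ + sin φ₂, √((cos φ₁ + Bx)² + By²)) = 32.83779°
λₘ = λ₁ + atan2(By, cos φ₁ + Bx) = 5.58250°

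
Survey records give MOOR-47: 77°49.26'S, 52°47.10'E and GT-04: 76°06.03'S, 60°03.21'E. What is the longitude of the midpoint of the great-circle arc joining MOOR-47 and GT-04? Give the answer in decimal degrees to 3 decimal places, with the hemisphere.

MOOR-47: φ = -77.82100°, λ = +52.78500°
GT-04: φ = -76.10050°, λ = +60.05350°
Bx = cos φ₂ cos Δλ = 0.238289,  By = cos φ₂ sin Δλ = 0.030392
φₘ = atan2(sin φ₁ + sin φ₂, √((cos φ₁ + Bx)² + By²)) = -76.98597°
λₘ = λ₁ + atan2(By, cos φ₁ + Bx) = 56.65519°

56.655°E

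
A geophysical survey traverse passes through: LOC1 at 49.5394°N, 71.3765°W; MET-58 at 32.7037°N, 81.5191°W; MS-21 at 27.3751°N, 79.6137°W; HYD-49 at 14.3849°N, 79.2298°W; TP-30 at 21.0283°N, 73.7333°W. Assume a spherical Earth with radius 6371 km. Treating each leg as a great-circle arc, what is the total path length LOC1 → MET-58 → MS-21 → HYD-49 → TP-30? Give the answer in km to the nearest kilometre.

5057 km

LOC1→MET-58: c = 0.321996 rad, d = 2051.43 km
MET-58→MS-21: c = 0.097349 rad, d = 620.21 km
MS-21→HYD-49: c = 0.226808 rad, d = 1444.99 km
HYD-49→TP-30: c = 0.147591 rad, d = 940.30 km
Total = 2051.43 + 620.21 + 1444.99 + 940.30 = 5056.94 km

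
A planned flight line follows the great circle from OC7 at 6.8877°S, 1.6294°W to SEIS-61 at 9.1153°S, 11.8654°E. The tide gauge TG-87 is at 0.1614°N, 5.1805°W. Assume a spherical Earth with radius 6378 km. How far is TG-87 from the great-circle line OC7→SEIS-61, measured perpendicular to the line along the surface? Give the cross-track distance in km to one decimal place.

698.8 km

δ₁₃ = central angle OC7→TG-87 = 0.137694 rad  (haversine)
θ₁₃ = bearing OC7→TG-87 = 333.176°,  θ₁₂ = bearing OC7→SEIS-61 = 100.364°
dₓₜ = R·arcsin(sin δ₁₃ · sin(θ₁₃ − θ₁₂)) = 6378·arcsin(0.13726·sin(232.812°)) = -698.822 km
|dₓₜ| = 698.822 km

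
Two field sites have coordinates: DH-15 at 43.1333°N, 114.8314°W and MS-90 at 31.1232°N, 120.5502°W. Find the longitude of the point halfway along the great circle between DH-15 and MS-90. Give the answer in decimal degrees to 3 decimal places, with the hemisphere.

117.919°W

Bx = cos φ₂ cos Δλ = 0.851797,  By = cos φ₂ sin Δλ = -0.085303
φₘ = atan2(sin φ₁ + sin φ₂, √((cos φ₁ + Bx)² + By²)) = 37.16239°
λₘ = λ₁ + atan2(By, cos φ₁ + Bx) = -117.91871°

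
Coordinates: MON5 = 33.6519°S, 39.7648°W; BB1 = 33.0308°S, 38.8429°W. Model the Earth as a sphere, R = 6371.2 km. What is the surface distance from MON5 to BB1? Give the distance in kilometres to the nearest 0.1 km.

Δφ = 0.6211°,  Δλ = 0.9219°
a = sin²(Δφ/2) + cos φ₁ cos φ₂ sin²(Δλ/2) = 0.000075
c = 2·arcsin(√a) = 0.017268 rad = 0.9894°
d = R·c = 6371.2 × 0.017268 = 110.0 km

110.0 km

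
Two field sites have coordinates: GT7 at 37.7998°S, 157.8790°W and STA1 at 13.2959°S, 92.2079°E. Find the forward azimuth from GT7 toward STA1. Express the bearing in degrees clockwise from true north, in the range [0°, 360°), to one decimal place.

Δλ = -109.9131°
y = sin Δλ · cos φ₂ = -0.915008
x = cos φ₁ sin φ₂ − sin φ₁ cos φ₂ cos Δλ = -0.384877
θ = atan2(y, x) = -112.8129° → 247.1871° (mod 360°)

247.2°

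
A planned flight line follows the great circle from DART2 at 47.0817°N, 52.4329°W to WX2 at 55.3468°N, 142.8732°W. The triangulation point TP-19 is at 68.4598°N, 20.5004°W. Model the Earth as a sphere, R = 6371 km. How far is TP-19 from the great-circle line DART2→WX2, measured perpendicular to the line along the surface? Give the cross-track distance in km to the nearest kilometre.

2793 km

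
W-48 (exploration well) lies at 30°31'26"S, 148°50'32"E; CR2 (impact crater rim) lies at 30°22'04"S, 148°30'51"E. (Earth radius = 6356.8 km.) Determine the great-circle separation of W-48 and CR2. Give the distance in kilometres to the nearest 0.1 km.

W-48: φ = -30.52389°, λ = +148.84222°
CR2: φ = -30.36778°, λ = +148.51417°
Δφ = 0.1561°,  Δλ = -0.3281°
a = sin²(Δφ/2) + cos φ₁ cos φ₂ sin²(Δλ/2) = 0.000008
c = 2·arcsin(√a) = 0.005638 rad = 0.3230°
d = R·c = 6356.8 × 0.005638 = 35.8 km

35.8 km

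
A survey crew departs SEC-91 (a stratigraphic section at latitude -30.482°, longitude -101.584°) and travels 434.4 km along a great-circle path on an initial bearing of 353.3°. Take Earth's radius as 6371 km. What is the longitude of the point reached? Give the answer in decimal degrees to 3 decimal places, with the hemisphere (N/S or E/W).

δ = d/R = 434.4/6371 = 0.068184 rad
φ₂ = arcsin(sin φ₁ cos δ + cos φ₁ sin δ cos θ)
   = arcsin(-0.50727·0.99768 + 0.86179·0.06813·0.99317) = -26.60104°
λ₂ = λ₁ + atan2(sin θ sin δ cos φ₁, cos δ − sin φ₁ sin φ₂) = -102.09336°

102.093°W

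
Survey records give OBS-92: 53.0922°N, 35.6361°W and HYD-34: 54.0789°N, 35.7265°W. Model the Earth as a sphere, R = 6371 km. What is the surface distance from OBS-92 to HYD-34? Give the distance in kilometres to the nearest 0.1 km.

109.9 km

Δφ = 0.9867°,  Δλ = -0.0904°
a = sin²(Δφ/2) + cos φ₁ cos φ₂ sin²(Δλ/2) = 0.000074
c = 2·arcsin(√a) = 0.017247 rad = 0.9882°
d = R·c = 6371 × 0.017247 = 109.9 km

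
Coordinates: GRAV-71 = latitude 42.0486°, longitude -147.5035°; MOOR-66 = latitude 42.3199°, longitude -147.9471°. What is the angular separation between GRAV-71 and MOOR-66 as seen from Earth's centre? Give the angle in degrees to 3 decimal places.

Δφ = 0.2713°,  Δλ = -0.4436°
a = sin²(Δφ/2) + cos φ₁ cos φ₂ sin²(Δλ/2) = 0.000014
c = 2·arcsin(√a) = 0.007439 rad = 0.4262°

0.426°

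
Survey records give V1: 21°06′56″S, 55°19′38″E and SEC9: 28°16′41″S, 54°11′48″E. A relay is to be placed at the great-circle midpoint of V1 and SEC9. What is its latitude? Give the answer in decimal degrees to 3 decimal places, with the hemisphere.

V1: φ = -21.11556°, λ = +55.32722°
SEC9: φ = -28.27806°, λ = +54.19667°
Bx = cos φ₂ cos Δλ = 0.880487,  By = cos φ₂ sin Δλ = -0.017376
φₘ = atan2(sin φ₁ + sin φ₂, √((cos φ₁ + Bx)² + By²)) = -24.69786°
λₘ = λ₁ + atan2(By, cos φ₁ + Bx) = 54.77821°

24.698°S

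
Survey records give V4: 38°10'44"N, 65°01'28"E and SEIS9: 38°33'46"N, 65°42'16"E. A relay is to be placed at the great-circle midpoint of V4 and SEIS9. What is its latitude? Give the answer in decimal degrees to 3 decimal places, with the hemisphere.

V4: φ = +38.17889°, λ = +65.02444°
SEIS9: φ = +38.56278°, λ = +65.70444°
Bx = cos φ₂ cos Δλ = 0.781871,  By = cos φ₂ sin Δλ = 0.009280
φₘ = atan2(sin φ₁ + sin φ₂, √((cos φ₁ + Bx)² + By²)) = 38.37132°
λₘ = λ₁ + atan2(By, cos φ₁ + Bx) = 65.36354°

38.371°N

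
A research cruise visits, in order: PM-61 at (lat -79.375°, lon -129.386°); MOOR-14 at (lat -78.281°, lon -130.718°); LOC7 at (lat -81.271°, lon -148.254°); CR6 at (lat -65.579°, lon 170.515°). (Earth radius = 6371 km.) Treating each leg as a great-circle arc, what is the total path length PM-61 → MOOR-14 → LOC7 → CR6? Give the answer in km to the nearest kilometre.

PM-61→MOOR-14: c = 0.019617 rad, d = 124.98 km
MOOR-14→LOC7: c = 0.074768 rad, d = 476.35 km
LOC7→CR6: c = 0.326494 rad, d = 2080.09 km
Total = 124.98 + 476.35 + 2080.09 = 2681.42 km

2681 km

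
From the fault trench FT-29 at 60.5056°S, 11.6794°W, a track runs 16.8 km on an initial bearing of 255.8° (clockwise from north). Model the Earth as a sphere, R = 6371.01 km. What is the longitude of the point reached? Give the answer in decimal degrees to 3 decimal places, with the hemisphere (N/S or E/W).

11.977°W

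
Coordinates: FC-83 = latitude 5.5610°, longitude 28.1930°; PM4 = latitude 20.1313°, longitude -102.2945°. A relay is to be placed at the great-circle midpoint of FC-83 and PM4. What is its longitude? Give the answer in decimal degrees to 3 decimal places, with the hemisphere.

33.433°W

Bx = cos φ₂ cos Δλ = -0.609615,  By = cos φ₂ sin Δλ = -0.714083
φₘ = atan2(sin φ₁ + sin φ₂, √((cos φ₁ + Bx)² + By²)) = 28.52322°
λₘ = λ₁ + atan2(By, cos φ₁ + Bx) = -33.43338°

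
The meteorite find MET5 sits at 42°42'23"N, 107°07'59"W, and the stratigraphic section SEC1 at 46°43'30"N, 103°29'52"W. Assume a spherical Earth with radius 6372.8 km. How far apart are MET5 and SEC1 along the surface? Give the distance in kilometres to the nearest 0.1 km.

MET5: φ = +42.70639°, λ = -107.13306°
SEC1: φ = +46.72500°, λ = -103.49778°
Δφ = 4.0186°,  Δλ = 3.6353°
a = sin²(Δφ/2) + cos φ₁ cos φ₂ sin²(Δλ/2) = 0.001736
c = 2·arcsin(√a) = 0.083358 rad = 4.7760°
d = R·c = 6372.8 × 0.083358 = 531.2 km

531.2 km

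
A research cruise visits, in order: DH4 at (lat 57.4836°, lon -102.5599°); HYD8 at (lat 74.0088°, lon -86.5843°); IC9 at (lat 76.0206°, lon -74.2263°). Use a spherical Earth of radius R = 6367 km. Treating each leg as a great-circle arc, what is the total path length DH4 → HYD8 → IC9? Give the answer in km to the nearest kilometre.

2379 km

DH4→HYD8: c = 0.307889 rad, d = 1960.33 km
HYD8→IC9: c = 0.065714 rad, d = 418.40 km
Total = 1960.33 + 418.40 = 2378.73 km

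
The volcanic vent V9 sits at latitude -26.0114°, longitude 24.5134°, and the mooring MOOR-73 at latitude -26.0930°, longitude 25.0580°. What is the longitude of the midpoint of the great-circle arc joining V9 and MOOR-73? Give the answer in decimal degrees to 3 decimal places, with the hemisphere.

24.786°E

Bx = cos φ₂ cos Δλ = 0.898041,  By = cos φ₂ sin Δλ = 0.008536
φₘ = atan2(sin φ₁ + sin φ₂, √((cos φ₁ + Bx)² + By²)) = -26.05246°
λₘ = λ₁ + atan2(By, cos φ₁ + Bx) = 24.78561°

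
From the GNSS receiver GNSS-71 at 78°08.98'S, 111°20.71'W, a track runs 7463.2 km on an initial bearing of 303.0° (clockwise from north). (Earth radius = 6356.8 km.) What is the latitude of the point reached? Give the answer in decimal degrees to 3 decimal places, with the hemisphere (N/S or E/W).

GNSS-71: φ = -78.14967°, λ = -111.34517°
δ = d/R = 7463.2/6356.8 = 1.174050 rad
φ₂ = arcsin(sin φ₁ cos δ + cos φ₁ sin δ cos θ)
   = arcsin(-0.97869·0.38642 + 0.20536·0.92232·0.54464) = -15.96362°
λ₂ = λ₁ + atan2(sin θ sin δ cos φ₁, cos δ − sin φ₁ sin φ₂) = -164.91213°

15.964°S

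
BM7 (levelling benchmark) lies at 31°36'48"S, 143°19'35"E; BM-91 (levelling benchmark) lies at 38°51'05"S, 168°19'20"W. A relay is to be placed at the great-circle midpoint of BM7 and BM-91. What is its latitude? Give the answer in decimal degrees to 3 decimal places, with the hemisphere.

37.740°S

BM7: φ = -31.61333°, λ = +143.32639°
BM-91: φ = -38.85139°, λ = -168.32222°
Bx = cos φ₂ cos Δλ = 0.517543,  By = cos φ₂ sin Δλ = 0.581928
φₘ = atan2(sin φ₁ + sin φ₂, √((cos φ₁ + Bx)² + By²)) = -37.74031°
λₘ = λ₁ + atan2(By, cos φ₁ + Bx) = 166.35330°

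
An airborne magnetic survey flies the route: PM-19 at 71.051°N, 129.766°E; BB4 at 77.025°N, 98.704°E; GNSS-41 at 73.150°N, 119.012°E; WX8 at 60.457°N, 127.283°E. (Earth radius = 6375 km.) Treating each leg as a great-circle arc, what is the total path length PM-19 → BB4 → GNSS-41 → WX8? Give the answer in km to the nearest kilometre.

PM-19→BB4: c = 0.178480 rad, d = 1137.81 km
BB4→GNSS-41: c = 0.112591 rad, d = 717.77 km
GNSS-41→WX8: c = 0.228202 rad, d = 1454.79 km
Total = 1137.81 + 717.77 + 1454.79 = 3310.36 km

3310 km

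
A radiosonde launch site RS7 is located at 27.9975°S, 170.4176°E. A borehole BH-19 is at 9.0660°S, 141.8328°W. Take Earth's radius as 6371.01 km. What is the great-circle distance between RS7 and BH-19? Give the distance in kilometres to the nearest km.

Δφ = 18.9315°,  Δλ = 47.7496°
a = sin²(Δφ/2) + cos φ₁ cos φ₂ sin²(Δλ/2) = 0.169882
c = 2·arcsin(√a) = 0.849663 rad = 48.6821°
d = R·c = 6371.01 × 0.849663 = 5413.2 km

5413 km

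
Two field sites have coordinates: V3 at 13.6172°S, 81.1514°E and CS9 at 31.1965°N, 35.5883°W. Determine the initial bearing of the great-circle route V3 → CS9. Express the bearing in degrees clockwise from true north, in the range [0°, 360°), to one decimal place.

298.4°

Δλ = -116.7397°
y = sin Δλ · cos φ₂ = -0.763920
x = cos φ₁ sin φ₂ − sin φ₁ cos φ₂ cos Δλ = 0.412802
θ = atan2(y, x) = -61.6144° → 298.3856° (mod 360°)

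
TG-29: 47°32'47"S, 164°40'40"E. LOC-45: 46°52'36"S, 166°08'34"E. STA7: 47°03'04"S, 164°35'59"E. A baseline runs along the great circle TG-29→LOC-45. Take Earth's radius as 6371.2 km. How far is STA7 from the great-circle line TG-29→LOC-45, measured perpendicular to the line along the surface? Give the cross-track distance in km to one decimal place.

TG-29: φ = -47.54639°, λ = +164.67778°
LOC-45: φ = -46.87667°, λ = +166.14278°
STA7: φ = -47.05111°, λ = +164.59972°
δ₁₃ = central angle TG-29→STA7 = 0.008693 rad  (haversine)
θ₁₃ = bearing TG-29→STA7 = 353.871°,  θ₁₂ = bearing TG-29→LOC-45 = 56.600°
dₓₜ = R·arcsin(sin δ₁₃ · sin(θ₁₃ − θ₁₂)) = 6371.2·arcsin(0.00869·sin(297.271°)) = -49.231 km
|dₓₜ| = 49.231 km

49.2 km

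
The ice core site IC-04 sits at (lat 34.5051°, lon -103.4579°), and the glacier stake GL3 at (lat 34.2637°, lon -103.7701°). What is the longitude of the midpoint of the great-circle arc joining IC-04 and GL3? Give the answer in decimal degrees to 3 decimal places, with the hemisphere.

103.614°W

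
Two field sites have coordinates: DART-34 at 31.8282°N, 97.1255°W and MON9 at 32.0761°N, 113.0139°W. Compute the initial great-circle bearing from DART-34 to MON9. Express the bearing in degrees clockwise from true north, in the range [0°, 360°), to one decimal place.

275.3°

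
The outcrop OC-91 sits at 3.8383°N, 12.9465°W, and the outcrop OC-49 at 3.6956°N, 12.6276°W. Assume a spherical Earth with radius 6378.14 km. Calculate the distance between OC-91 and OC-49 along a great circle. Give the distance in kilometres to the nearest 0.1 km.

Δφ = -0.1427°,  Δλ = 0.3189°
a = sin²(Δφ/2) + cos φ₁ cos φ₂ sin²(Δλ/2) = 0.000009
c = 2·arcsin(√a) = 0.006087 rad = 0.3487°
d = R·c = 6378.14 × 0.006087 = 38.8 km

38.8 km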